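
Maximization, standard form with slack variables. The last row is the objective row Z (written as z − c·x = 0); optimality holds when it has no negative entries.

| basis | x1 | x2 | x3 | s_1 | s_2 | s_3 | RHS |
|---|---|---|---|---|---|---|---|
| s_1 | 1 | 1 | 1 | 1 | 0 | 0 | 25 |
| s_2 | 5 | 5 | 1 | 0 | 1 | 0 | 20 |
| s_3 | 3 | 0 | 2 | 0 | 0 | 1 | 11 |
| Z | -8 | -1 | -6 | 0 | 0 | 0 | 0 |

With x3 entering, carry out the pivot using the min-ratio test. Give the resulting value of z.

Ratio test on column x3 — row 1: 25/1 = 25; row 2: 20/1 = 20; row 3: 11/2 = 11/2. Minimum is 11/2 at row 3 (s_3 leaves); pivot element 2.
Pivot on row 3; the Z-row RHS becomes 0 − (-6)·(11/2) = 33.

33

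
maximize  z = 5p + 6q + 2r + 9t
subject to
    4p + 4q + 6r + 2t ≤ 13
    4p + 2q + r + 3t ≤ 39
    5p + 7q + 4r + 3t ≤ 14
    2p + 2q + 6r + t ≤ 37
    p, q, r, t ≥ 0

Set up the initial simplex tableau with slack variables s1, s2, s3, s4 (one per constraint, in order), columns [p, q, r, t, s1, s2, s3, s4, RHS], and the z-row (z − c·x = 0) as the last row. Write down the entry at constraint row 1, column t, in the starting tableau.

Constraint 1 has coefficient 2 on t.

2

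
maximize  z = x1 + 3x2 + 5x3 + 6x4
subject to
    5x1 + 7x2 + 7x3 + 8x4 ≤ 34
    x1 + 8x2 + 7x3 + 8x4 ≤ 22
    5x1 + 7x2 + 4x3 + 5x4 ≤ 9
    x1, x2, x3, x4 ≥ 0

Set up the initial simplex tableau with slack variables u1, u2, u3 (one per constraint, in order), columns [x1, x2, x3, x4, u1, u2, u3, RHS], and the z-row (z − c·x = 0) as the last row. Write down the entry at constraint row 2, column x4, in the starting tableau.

Constraint 2 has coefficient 8 on x4.

8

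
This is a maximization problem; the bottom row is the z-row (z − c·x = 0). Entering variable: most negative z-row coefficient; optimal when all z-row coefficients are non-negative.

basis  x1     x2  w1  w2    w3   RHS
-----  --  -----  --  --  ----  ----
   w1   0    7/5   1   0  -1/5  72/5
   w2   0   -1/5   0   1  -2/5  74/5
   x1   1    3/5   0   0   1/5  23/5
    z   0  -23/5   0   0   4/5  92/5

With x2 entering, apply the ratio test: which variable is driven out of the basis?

x1

Column x2 entries and ratios — w1: (72/5)/(7/5) = 72/7; w2: -1/5 ≤ 0, skip; x1: (23/5)/(3/5) = 23/3.
Smallest ratio is 23/3 in the row of x1, so x1 leaves.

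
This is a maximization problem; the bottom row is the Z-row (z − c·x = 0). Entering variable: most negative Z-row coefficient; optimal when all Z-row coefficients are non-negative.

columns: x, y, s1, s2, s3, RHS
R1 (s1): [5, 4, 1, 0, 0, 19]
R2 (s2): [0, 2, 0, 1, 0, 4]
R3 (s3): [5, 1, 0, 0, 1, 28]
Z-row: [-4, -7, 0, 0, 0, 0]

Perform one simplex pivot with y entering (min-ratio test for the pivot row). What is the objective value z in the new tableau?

14

Ratio test on column y — row 1: 19/4 = 19/4; row 2: 4/2 = 2; row 3: 28/1 = 28. Minimum is 2 at row 2 (s2 leaves); pivot element 2.
Pivot on row 2; the Z-row RHS becomes 0 − (-7)·2 = 14.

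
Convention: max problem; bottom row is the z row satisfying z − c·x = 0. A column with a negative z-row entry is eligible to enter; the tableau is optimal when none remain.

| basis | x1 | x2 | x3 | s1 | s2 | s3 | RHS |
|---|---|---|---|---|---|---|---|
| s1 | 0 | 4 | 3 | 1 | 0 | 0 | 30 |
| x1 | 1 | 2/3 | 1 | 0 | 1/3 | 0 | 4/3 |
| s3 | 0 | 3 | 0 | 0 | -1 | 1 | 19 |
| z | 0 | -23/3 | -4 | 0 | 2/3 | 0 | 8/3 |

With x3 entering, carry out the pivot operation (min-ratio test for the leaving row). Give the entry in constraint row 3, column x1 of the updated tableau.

0

Ratio test on column x3 — row 1: 30/3 = 10; row 2: (4/3)/1 = 4/3; row 3: entry 0 ≤ 0. Minimum is 4/3 at row 2 (x1 leaves); pivot element 1.
Divide row 2 by 1; eliminate column x3 from the other rows.
Row 3 update in column x1: 0 − 0·1 = 0.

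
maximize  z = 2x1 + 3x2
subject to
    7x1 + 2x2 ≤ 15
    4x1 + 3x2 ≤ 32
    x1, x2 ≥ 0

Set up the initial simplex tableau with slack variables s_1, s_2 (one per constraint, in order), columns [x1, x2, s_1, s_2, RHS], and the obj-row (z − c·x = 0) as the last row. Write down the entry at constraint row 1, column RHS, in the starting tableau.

15

The RHS of constraint 1 is b_1 = 15.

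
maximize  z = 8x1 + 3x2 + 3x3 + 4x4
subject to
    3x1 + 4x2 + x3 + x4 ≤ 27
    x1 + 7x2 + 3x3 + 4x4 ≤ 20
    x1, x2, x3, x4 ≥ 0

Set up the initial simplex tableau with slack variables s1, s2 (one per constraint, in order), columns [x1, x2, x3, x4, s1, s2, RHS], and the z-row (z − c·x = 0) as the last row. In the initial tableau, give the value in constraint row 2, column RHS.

20

The RHS of constraint 2 is b_2 = 20.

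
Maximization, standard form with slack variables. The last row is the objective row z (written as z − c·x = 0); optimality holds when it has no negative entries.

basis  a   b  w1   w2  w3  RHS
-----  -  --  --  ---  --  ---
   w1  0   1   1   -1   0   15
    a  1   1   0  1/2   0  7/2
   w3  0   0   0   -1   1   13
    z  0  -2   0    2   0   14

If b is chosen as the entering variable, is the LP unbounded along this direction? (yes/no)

Column b has positive entries in row(s) 1, 2, so the ratio test bounds it — not unbounded.

no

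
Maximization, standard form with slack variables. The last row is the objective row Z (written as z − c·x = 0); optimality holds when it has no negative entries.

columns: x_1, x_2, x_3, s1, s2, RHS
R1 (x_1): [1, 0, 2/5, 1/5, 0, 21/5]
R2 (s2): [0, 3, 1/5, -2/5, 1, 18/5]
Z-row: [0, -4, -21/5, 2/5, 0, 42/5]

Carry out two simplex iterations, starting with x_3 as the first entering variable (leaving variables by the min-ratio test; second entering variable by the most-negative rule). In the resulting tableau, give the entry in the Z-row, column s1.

Ratio test on column x_3 — row 1: (21/5)/(2/5) = 21/2; row 2: (18/5)/(1/5) = 18. Minimum is 21/2 at row 1 (x_1 leaves); pivot element 2/5.
Divide row 1 by 2/5; eliminate column x_3 from the other rows.
Second iteration: most negative Z-row entry is -4 in column x_2, so x_2 enters.
Ratio test on column x_2 — row 1: entry 0 ≤ 0; row 2: (3/2)/3 = 1/2. Minimum is 1/2 at row 2 (s2 leaves); pivot element 3.
Divide row 2 by 3; eliminate column x_2 from the other rows.
After both pivots, the entry at the Z-row, column s1 is 11/6.

11/6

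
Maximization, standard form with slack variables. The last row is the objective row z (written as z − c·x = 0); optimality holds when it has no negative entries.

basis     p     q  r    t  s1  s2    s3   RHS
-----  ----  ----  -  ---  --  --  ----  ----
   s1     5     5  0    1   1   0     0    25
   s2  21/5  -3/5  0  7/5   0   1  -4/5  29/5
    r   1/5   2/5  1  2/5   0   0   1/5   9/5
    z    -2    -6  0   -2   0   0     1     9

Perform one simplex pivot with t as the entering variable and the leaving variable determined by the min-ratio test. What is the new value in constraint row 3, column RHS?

Ratio test on column t — row 1: 25/1 = 25; row 2: (29/5)/(7/5) = 29/7; row 3: (9/5)/(2/5) = 9/2. Minimum is 29/7 at row 2 (s2 leaves); pivot element 7/5.
Divide row 2 by 7/5; eliminate column t from the other rows.
Row 3 update in column RHS: 9/5 − (2/5)·(29/7) = 1/7.

1/7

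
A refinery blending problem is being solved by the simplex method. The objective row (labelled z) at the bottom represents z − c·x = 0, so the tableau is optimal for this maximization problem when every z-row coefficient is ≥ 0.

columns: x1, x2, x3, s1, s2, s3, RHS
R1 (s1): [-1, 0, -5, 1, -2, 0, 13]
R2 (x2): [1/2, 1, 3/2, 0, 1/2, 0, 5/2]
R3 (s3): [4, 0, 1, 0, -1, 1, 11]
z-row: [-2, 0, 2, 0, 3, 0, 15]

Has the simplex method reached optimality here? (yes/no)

no

The z-row has a negative entry -2 in column x1, so it is not optimal.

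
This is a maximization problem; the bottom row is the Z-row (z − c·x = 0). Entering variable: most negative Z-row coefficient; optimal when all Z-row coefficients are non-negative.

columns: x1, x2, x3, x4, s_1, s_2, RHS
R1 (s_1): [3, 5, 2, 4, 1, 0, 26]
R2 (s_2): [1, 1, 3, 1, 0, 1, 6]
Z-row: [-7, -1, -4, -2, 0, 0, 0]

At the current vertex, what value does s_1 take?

26

s_1 is basic (row 1); its value is the RHS of that row, 26.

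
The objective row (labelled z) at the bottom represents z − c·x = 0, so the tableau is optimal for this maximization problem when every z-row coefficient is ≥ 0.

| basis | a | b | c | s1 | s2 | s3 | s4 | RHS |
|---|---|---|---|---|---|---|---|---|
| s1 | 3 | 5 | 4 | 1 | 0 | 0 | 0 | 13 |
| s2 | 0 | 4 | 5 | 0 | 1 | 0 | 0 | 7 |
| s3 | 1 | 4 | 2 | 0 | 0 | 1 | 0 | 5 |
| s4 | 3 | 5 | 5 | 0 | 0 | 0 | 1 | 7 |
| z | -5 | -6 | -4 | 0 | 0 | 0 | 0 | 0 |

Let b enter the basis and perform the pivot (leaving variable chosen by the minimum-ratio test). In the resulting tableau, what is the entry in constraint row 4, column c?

5/2

Ratio test on column b — row 1: 13/5 = 13/5; row 2: 7/4 = 7/4; row 3: 5/4 = 5/4; row 4: 7/5 = 7/5. Minimum is 5/4 at row 3 (s3 leaves); pivot element 4.
Divide row 3 by 4; eliminate column b from the other rows.
Row 4 update in column c: 5 − 5·(1/2) = 5/2.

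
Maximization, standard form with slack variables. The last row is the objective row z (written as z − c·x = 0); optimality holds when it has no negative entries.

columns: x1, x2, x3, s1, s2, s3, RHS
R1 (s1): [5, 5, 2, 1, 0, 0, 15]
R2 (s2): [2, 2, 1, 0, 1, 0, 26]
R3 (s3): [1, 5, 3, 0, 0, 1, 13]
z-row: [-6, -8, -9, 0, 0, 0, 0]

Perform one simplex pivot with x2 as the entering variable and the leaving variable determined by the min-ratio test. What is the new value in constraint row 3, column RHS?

13/5

Ratio test on column x2 — row 1: 15/5 = 3; row 2: 26/2 = 13; row 3: 13/5 = 13/5. Minimum is 13/5 at row 3 (s3 leaves); pivot element 5.
Divide row 3 by 5; eliminate column x2 from the other rows.
In the new row 3, the RHS entry is the old entry divided by the pivot: 13/5 = 13/5.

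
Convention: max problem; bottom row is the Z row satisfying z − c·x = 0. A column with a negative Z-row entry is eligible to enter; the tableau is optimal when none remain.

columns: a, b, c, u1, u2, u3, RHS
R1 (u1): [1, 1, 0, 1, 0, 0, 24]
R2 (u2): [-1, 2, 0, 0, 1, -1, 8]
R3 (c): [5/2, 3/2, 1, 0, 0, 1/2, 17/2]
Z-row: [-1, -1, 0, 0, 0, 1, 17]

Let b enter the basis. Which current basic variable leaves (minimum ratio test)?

Column b entries and ratios — u1: 24/1 = 24; u2: 8/2 = 4; c: (17/2)/(3/2) = 17/3.
Smallest ratio is 4 in the row of u2, so u2 leaves.

u2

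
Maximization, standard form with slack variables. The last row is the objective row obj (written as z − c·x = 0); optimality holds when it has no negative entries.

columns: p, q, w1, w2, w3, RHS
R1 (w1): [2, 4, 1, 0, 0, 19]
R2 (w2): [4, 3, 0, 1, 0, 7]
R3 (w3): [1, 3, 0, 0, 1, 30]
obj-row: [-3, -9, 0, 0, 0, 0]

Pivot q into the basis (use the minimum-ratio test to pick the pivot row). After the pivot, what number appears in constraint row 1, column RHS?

29/3

Ratio test on column q — row 1: 19/4 = 19/4; row 2: 7/3 = 7/3; row 3: 30/3 = 10. Minimum is 7/3 at row 2 (w2 leaves); pivot element 3.
Divide row 2 by 3; eliminate column q from the other rows.
Row 1 update in column RHS: 19 − 4·(7/3) = 29/3.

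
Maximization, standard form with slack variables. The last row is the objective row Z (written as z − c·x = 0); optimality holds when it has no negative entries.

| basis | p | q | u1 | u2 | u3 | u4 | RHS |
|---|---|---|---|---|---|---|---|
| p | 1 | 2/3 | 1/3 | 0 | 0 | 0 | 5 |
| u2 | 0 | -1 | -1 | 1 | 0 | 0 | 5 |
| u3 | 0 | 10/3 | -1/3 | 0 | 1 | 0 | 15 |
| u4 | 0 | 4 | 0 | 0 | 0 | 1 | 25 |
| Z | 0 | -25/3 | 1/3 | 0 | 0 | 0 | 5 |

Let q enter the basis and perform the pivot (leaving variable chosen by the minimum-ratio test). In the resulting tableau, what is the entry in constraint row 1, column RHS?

Ratio test on column q — row 1: 5/(2/3) = 15/2; row 2: entry -1 ≤ 0; row 3: 15/(10/3) = 9/2; row 4: 25/4 = 25/4. Minimum is 9/2 at row 3 (u3 leaves); pivot element 10/3.
Divide row 3 by 10/3; eliminate column q from the other rows.
Row 1 update in column RHS: 5 − (2/3)·(9/2) = 2.

2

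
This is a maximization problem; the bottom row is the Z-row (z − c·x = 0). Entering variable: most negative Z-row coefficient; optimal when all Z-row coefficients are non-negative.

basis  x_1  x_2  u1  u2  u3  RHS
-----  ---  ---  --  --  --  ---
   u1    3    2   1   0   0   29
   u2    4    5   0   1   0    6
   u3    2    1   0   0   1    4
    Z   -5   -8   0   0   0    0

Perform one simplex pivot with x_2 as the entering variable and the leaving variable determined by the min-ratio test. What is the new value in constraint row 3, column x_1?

6/5

Ratio test on column x_2 — row 1: 29/2 = 29/2; row 2: 6/5 = 6/5; row 3: 4/1 = 4. Minimum is 6/5 at row 2 (u2 leaves); pivot element 5.
Divide row 2 by 5; eliminate column x_2 from the other rows.
Row 3 update in column x_1: 2 − 1·(4/5) = 6/5.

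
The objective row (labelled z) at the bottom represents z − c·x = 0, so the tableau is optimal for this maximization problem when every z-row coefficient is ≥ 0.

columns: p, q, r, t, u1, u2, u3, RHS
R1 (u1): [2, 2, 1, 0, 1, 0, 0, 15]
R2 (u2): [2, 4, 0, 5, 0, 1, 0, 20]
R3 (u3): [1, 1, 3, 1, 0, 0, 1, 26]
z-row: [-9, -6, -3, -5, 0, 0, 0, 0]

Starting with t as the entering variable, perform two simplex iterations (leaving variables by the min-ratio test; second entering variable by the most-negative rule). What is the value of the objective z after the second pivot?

Ratio test on column t — row 1: entry 0 ≤ 0; row 2: 20/5 = 4; row 3: 26/1 = 26. Minimum is 4 at row 2 (u2 leaves); pivot element 5.
Pivot on row 2; the z-row RHS becomes 0 − (-5)·4 = 20.
Next entering variable (most negative z-row entry -7): p.
Ratio test on column p — row 1: 15/2 = 15/2; row 2: 4/(2/5) = 10; row 3: 22/(3/5) = 110/3. Minimum is 15/2 at row 1 (u1 leaves); pivot element 2.
After the second pivot the z-row RHS is 20 − (-7)·(15/2) = 145/2.

145/2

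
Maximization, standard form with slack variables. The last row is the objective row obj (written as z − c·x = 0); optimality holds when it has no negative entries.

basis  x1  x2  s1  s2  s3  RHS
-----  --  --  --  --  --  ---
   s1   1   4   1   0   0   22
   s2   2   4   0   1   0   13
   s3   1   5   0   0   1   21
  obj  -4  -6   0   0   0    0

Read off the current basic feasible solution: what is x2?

0

x2 is not in the basis, so in the current basic feasible solution x2 = 0.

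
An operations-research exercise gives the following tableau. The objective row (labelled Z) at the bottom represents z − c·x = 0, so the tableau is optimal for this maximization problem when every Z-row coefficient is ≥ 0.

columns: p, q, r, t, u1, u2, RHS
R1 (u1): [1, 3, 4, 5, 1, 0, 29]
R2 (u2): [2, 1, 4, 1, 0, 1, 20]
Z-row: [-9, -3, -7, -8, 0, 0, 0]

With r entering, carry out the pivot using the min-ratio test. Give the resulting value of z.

Ratio test on column r — row 1: 29/4 = 29/4; row 2: 20/4 = 5. Minimum is 5 at row 2 (u2 leaves); pivot element 4.
Pivot on row 2; the Z-row RHS becomes 0 − (-7)·5 = 35.

35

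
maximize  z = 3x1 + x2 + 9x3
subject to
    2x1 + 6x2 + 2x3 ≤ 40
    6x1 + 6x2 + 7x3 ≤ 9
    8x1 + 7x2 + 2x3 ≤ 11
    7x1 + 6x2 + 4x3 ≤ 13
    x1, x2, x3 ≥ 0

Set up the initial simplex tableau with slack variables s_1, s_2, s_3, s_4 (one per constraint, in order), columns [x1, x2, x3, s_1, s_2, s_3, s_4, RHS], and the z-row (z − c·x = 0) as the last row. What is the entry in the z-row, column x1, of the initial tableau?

The z-row carries the negated objective coefficients: the x1 entry is -3.

-3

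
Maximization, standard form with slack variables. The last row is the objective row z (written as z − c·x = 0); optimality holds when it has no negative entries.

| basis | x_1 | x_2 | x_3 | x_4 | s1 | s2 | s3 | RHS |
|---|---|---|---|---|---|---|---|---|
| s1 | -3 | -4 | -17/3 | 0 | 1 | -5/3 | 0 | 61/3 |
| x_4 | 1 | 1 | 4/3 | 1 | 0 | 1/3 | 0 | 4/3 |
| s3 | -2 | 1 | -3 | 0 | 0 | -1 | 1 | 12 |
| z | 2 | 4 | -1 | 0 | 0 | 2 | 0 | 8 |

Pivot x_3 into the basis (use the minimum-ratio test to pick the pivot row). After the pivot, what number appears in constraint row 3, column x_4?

Ratio test on column x_3 — row 1: entry -17/3 ≤ 0; row 2: (4/3)/(4/3) = 1; row 3: entry -3 ≤ 0. Minimum is 1 at row 2 (x_4 leaves); pivot element 4/3.
Divide row 2 by 4/3; eliminate column x_3 from the other rows.
Row 3 update in column x_4: 0 − (-3)·(3/4) = 9/4.

9/4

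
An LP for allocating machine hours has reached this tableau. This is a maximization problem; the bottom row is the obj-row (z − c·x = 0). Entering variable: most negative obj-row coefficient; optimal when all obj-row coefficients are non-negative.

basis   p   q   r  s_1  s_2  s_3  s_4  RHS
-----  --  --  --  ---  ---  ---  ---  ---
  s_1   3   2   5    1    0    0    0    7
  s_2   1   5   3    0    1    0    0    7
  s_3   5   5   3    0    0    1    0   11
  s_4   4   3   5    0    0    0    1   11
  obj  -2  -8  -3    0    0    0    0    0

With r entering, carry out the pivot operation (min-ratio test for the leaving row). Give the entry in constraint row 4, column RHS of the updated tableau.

4

Ratio test on column r — row 1: 7/5 = 7/5; row 2: 7/3 = 7/3; row 3: 11/3 = 11/3; row 4: 11/5 = 11/5. Minimum is 7/5 at row 1 (s_1 leaves); pivot element 5.
Divide row 1 by 5; eliminate column r from the other rows.
Row 4 update in column RHS: 11 − 5·(7/5) = 4.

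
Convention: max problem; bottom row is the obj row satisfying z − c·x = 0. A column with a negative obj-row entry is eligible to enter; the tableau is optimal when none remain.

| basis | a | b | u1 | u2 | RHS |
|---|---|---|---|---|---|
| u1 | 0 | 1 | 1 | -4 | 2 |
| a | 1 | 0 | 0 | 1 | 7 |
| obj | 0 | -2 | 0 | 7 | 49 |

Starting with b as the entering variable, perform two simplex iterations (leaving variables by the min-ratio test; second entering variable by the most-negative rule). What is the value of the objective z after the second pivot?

60

Ratio test on column b — row 1: 2/1 = 2; row 2: entry 0 ≤ 0. Minimum is 2 at row 1 (u1 leaves); pivot element 1.
Pivot on row 1; the obj-row RHS becomes 49 − (-2)·2 = 53.
Next entering variable (most negative obj-row entry -1): u2.
Ratio test on column u2 — row 1: entry -4 ≤ 0; row 2: 7/1 = 7. Minimum is 7 at row 2 (a leaves); pivot element 1.
After the second pivot the obj-row RHS is 53 − (-1)·7 = 60.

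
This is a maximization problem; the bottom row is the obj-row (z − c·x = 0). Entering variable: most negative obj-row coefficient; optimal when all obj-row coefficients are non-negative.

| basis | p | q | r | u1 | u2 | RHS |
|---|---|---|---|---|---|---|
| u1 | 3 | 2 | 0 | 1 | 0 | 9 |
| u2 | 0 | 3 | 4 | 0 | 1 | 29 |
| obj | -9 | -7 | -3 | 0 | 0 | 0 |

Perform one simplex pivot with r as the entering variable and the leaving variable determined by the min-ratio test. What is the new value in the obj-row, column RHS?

87/4

Ratio test on column r — row 1: entry 0 ≤ 0; row 2: 29/4 = 29/4. Minimum is 29/4 at row 2 (u2 leaves); pivot element 4.
Divide row 2 by 4; eliminate column r from the other rows.
obj-row update in column RHS: 0 − (-3)·(29/4) = 87/4.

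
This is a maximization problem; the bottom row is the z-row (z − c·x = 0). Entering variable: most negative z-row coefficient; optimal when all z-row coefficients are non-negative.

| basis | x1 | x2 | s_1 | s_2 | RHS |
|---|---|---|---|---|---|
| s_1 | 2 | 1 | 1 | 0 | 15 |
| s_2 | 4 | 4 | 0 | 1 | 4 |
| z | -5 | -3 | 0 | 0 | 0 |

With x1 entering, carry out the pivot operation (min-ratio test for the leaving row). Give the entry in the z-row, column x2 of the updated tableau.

Ratio test on column x1 — row 1: 15/2 = 15/2; row 2: 4/4 = 1. Minimum is 1 at row 2 (s_2 leaves); pivot element 4.
Divide row 2 by 4; eliminate column x1 from the other rows.
z-row update in column x2: -3 − (-5)·1 = 2.

2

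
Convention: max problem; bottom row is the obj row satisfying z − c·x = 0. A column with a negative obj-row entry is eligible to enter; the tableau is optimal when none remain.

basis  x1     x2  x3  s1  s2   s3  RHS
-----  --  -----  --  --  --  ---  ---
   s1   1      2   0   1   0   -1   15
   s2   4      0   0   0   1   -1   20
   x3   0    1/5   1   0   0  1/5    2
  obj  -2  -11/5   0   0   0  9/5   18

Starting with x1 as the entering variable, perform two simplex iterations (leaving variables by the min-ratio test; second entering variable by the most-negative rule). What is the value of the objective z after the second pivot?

Ratio test on column x1 — row 1: 15/1 = 15; row 2: 20/4 = 5; row 3: entry 0 ≤ 0. Minimum is 5 at row 2 (s2 leaves); pivot element 4.
Pivot on row 2; the obj-row RHS becomes 18 − (-2)·5 = 28.
Next entering variable (most negative obj-row entry -11/5): x2.
Ratio test on column x2 — row 1: 10/2 = 5; row 2: entry 0 ≤ 0; row 3: 2/(1/5) = 10. Minimum is 5 at row 1 (s1 leaves); pivot element 2.
After the second pivot the obj-row RHS is 28 − (-11/5)·5 = 39.

39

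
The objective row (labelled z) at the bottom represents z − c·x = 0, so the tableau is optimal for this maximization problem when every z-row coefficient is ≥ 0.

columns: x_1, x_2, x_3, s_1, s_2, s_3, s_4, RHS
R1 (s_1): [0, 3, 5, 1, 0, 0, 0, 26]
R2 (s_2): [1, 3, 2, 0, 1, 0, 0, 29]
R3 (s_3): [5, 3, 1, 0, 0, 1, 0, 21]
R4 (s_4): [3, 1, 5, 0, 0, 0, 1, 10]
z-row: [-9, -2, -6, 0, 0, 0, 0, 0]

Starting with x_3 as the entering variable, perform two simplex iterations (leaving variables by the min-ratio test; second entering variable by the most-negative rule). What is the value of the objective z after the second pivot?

30

Ratio test on column x_3 — row 1: 26/5 = 26/5; row 2: 29/2 = 29/2; row 3: 21/1 = 21; row 4: 10/5 = 2. Minimum is 2 at row 4 (s_4 leaves); pivot element 5.
Pivot on row 4; the z-row RHS becomes 0 − (-6)·2 = 12.
Next entering variable (most negative z-row entry -27/5): x_1.
Ratio test on column x_1 — row 1: entry -3 ≤ 0; row 2: entry -1/5 ≤ 0; row 3: 19/(22/5) = 95/22; row 4: 2/(3/5) = 10/3. Minimum is 10/3 at row 4 (x_3 leaves); pivot element 3/5.
After the second pivot the z-row RHS is 12 − (-27/5)·(10/3) = 30.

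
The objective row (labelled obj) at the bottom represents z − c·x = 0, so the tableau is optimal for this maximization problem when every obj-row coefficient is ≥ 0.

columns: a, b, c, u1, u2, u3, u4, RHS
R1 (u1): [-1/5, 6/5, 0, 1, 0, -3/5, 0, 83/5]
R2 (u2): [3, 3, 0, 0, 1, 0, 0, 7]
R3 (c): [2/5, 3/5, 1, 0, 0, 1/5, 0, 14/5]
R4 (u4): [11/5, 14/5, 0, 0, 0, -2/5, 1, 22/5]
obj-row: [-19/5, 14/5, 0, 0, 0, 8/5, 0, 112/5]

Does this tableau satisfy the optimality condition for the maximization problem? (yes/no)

The obj-row has a negative entry -19/5 in column a, so it is not optimal.

no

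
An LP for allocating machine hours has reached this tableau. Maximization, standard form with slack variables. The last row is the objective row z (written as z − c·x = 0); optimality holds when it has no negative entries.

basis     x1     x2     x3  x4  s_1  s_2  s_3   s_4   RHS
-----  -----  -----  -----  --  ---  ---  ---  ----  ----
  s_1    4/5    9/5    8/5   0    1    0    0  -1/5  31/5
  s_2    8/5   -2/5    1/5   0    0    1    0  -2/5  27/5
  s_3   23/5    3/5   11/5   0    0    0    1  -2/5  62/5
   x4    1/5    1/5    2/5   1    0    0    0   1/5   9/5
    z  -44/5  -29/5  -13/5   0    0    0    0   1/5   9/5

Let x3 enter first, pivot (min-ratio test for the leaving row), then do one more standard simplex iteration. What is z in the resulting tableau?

565/28

Ratio test on column x3 — row 1: (31/5)/(8/5) = 31/8; row 2: (27/5)/(1/5) = 27; row 3: (62/5)/(11/5) = 62/11; row 4: (9/5)/(2/5) = 9/2. Minimum is 31/8 at row 1 (s_1 leaves); pivot element 8/5.
Pivot on row 1; the z-row RHS becomes 9/5 − (-13/5)·(31/8) = 95/8.
Next entering variable (most negative z-row entry -15/2): x1.
Ratio test on column x1 — row 1: (31/8)/(1/2) = 31/4; row 2: (37/8)/(3/2) = 37/12; row 3: (31/8)/(7/2) = 31/28; row 4: entry 0 ≤ 0. Minimum is 31/28 at row 3 (s_3 leaves); pivot element 7/2.
After the second pivot the z-row RHS is 95/8 − (-15/2)·(31/28) = 565/28.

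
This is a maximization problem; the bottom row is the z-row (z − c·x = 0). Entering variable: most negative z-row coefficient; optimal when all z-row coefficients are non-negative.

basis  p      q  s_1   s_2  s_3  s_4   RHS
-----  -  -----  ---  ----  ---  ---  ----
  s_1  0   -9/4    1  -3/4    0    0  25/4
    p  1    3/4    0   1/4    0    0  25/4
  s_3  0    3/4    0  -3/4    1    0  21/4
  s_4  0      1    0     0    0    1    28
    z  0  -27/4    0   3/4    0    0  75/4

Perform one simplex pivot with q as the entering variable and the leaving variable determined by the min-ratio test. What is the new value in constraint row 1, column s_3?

Ratio test on column q — row 1: entry -9/4 ≤ 0; row 2: (25/4)/(3/4) = 25/3; row 3: (21/4)/(3/4) = 7; row 4: 28/1 = 28. Minimum is 7 at row 3 (s_3 leaves); pivot element 3/4.
Divide row 3 by 3/4; eliminate column q from the other rows.
Row 1 update in column s_3: 0 − (-9/4)·(4/3) = 3.

3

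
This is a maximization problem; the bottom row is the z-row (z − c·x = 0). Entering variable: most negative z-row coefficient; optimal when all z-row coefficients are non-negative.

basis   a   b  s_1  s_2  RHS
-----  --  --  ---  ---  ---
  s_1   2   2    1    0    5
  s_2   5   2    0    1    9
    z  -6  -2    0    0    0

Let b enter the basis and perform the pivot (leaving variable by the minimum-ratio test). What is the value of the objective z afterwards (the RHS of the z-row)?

Ratio test on column b — row 1: 5/2 = 5/2; row 2: 9/2 = 9/2. Minimum is 5/2 at row 1 (s_1 leaves); pivot element 2.
Pivot on row 1; the z-row RHS becomes 0 − (-2)·(5/2) = 5.

5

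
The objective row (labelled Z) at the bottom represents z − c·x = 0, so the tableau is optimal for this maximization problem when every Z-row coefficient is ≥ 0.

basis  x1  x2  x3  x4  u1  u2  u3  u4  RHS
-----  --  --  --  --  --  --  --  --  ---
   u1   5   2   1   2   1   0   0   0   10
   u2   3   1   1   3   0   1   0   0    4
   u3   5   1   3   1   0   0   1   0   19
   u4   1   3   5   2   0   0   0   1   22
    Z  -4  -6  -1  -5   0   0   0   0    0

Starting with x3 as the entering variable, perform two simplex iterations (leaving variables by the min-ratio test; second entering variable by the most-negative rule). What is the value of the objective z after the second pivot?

Ratio test on column x3 — row 1: 10/1 = 10; row 2: 4/1 = 4; row 3: 19/3 = 19/3; row 4: 22/5 = 22/5. Minimum is 4 at row 2 (u2 leaves); pivot element 1.
Pivot on row 2; the Z-row RHS becomes 0 − (-1)·4 = 4.
Next entering variable (most negative Z-row entry -5): x2.
Ratio test on column x2 — row 1: 6/1 = 6; row 2: 4/1 = 4; row 3: entry -2 ≤ 0; row 4: entry -2 ≤ 0. Minimum is 4 at row 2 (x3 leaves); pivot element 1.
After the second pivot the Z-row RHS is 4 − (-5)·4 = 24.

24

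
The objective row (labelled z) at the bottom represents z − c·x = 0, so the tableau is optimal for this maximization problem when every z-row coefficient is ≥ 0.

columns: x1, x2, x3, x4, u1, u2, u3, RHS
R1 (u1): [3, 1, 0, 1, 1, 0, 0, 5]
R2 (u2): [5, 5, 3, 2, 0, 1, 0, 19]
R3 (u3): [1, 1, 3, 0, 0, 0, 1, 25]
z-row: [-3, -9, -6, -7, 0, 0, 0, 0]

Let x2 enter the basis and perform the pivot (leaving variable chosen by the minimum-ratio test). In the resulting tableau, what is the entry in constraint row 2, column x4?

2/5

Ratio test on column x2 — row 1: 5/1 = 5; row 2: 19/5 = 19/5; row 3: 25/1 = 25. Minimum is 19/5 at row 2 (u2 leaves); pivot element 5.
Divide row 2 by 5; eliminate column x2 from the other rows.
In the new row 2, the x4 entry is the old entry divided by the pivot: 2/5 = 2/5.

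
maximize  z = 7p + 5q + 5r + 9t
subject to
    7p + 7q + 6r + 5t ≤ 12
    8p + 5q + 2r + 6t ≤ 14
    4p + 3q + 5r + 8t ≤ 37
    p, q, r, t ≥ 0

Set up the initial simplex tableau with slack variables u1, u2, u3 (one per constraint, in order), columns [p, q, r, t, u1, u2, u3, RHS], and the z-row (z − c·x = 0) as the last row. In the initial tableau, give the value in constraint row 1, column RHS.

12

The RHS of constraint 1 is b_1 = 12.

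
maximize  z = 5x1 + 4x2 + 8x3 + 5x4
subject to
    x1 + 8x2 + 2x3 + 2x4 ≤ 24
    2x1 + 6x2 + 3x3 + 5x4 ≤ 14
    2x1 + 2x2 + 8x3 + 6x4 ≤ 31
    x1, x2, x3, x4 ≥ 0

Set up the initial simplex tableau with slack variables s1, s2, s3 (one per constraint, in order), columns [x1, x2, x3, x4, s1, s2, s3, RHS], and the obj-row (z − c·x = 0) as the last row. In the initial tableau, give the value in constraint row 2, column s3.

Slack s3 belongs to constraint 3; its column is the unit vector e_3, so the entry in row 2 is 0.

0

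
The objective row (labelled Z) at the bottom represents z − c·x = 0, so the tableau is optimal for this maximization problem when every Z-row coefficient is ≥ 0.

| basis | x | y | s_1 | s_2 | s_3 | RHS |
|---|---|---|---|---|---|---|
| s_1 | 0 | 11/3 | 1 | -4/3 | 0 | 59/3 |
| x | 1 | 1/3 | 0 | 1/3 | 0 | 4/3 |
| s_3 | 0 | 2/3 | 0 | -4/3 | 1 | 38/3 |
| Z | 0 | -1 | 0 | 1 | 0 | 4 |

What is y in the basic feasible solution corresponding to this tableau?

y is not in the basis, so in the current basic feasible solution y = 0.

0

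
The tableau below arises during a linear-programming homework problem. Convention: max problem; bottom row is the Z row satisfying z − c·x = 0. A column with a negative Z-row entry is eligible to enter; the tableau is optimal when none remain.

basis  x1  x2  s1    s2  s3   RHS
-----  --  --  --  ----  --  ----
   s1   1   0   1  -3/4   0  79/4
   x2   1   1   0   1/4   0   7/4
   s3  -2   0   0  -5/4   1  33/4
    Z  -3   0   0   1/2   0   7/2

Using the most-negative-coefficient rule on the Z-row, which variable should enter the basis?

x1

Negative Z-row entries: x1: -3.
The most negative is -3 in column x1, so x1 enters.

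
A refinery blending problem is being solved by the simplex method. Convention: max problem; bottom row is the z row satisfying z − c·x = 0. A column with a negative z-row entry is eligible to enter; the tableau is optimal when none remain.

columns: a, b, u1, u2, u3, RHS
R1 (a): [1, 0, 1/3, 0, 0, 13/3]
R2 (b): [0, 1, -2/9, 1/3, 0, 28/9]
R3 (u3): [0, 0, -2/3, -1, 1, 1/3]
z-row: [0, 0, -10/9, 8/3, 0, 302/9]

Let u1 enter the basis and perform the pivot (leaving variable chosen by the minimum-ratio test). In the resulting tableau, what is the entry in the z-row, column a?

Ratio test on column u1 — row 1: (13/3)/(1/3) = 13; row 2: entry -2/9 ≤ 0; row 3: entry -2/3 ≤ 0. Minimum is 13 at row 1 (a leaves); pivot element 1/3.
Divide row 1 by 1/3; eliminate column u1 from the other rows.
z-row update in column a: 0 − (-10/9)·3 = 10/3.

10/3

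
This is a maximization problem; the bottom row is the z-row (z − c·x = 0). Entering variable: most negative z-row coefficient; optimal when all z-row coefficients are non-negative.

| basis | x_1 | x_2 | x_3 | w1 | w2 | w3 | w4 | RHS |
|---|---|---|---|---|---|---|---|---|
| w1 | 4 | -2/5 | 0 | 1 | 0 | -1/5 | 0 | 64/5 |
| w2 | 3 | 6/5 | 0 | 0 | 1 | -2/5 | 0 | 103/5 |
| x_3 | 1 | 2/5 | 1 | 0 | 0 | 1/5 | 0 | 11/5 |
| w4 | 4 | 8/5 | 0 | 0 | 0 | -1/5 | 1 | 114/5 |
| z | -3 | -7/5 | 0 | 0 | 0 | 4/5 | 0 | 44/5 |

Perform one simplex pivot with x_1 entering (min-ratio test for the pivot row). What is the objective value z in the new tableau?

Ratio test on column x_1 — row 1: (64/5)/4 = 16/5; row 2: (103/5)/3 = 103/15; row 3: (11/5)/1 = 11/5; row 4: (114/5)/4 = 57/10. Minimum is 11/5 at row 3 (x_3 leaves); pivot element 1.
Pivot on row 3; the z-row RHS becomes 44/5 − (-3)·(11/5) = 77/5.

77/5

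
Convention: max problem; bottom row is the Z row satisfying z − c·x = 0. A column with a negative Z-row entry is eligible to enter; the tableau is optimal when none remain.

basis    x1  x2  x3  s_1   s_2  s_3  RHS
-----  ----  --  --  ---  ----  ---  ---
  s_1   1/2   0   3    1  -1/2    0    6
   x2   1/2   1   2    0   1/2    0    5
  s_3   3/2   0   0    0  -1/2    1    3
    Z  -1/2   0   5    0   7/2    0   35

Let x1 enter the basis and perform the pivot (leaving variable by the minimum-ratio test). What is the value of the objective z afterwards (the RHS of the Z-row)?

36

Ratio test on column x1 — row 1: 6/(1/2) = 12; row 2: 5/(1/2) = 10; row 3: 3/(3/2) = 2. Minimum is 2 at row 3 (s_3 leaves); pivot element 3/2.
Pivot on row 3; the Z-row RHS becomes 35 − (-1/2)·2 = 36.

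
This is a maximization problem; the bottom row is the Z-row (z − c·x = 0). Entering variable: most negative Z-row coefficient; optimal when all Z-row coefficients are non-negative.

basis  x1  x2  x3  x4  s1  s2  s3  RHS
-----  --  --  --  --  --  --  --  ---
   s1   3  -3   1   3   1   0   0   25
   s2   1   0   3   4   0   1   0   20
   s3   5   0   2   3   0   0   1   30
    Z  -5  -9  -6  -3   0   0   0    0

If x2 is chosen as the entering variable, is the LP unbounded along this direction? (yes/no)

yes

Every constraint-row entry in column x2 is ≤ 0, so increasing x2 is unbounded.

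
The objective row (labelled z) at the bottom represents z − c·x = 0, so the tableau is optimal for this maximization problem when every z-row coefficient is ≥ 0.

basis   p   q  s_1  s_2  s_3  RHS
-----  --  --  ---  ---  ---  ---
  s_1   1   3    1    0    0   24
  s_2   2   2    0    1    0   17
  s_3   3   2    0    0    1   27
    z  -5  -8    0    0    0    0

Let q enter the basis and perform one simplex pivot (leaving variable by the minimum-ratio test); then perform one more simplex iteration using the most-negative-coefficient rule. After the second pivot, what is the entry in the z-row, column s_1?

Ratio test on column q — row 1: 24/3 = 8; row 2: 17/2 = 17/2; row 3: 27/2 = 27/2. Minimum is 8 at row 1 (s_1 leaves); pivot element 3.
Divide row 1 by 3; eliminate column q from the other rows.
Second iteration: most negative z-row entry is -7/3 in column p, so p enters.
Ratio test on column p — row 1: 8/(1/3) = 24; row 2: 1/(4/3) = 3/4; row 3: 11/(7/3) = 33/7. Minimum is 3/4 at row 2 (s_2 leaves); pivot element 4/3.
Divide row 2 by 4/3; eliminate column p from the other rows.
After both pivots, the entry at the z-row, column s_1 is 3/2.

3/2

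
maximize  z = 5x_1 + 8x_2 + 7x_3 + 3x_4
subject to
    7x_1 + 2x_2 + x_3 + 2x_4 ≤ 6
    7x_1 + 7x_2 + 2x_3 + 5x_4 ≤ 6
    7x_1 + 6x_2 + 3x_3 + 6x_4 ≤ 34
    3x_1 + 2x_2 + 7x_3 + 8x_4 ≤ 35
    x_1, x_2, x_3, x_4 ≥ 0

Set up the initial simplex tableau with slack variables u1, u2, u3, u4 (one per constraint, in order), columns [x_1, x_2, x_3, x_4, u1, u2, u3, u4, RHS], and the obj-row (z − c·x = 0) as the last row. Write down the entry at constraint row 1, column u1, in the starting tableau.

1

Slack u1 belongs to constraint 1; its column is the unit vector e_1, so the entry in row 1 is 1.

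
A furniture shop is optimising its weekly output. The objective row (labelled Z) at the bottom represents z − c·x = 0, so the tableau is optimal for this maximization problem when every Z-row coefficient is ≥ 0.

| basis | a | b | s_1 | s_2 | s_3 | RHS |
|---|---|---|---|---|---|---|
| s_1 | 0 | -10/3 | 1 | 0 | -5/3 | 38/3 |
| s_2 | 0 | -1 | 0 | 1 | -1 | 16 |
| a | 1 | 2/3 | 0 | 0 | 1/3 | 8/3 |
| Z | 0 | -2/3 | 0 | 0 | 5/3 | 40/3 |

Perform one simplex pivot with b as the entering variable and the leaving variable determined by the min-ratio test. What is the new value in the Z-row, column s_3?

Ratio test on column b — row 1: entry -10/3 ≤ 0; row 2: entry -1 ≤ 0; row 3: (8/3)/(2/3) = 4. Minimum is 4 at row 3 (a leaves); pivot element 2/3.
Divide row 3 by 2/3; eliminate column b from the other rows.
Z-row update in column s_3: 5/3 − (-2/3)·(1/2) = 2.

2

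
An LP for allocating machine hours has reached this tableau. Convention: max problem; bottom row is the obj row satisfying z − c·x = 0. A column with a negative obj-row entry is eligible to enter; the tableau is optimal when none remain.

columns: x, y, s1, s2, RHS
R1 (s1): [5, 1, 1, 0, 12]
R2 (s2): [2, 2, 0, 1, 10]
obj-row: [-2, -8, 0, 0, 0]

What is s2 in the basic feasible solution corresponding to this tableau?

10

s2 is basic (row 2); its value is the RHS of that row, 10.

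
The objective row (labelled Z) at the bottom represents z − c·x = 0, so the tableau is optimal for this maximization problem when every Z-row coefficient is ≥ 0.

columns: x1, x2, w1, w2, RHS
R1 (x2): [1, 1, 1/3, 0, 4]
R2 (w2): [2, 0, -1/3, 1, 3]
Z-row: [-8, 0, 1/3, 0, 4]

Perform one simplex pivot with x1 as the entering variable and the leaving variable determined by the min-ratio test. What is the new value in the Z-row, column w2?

Ratio test on column x1 — row 1: 4/1 = 4; row 2: 3/2 = 3/2. Minimum is 3/2 at row 2 (w2 leaves); pivot element 2.
Divide row 2 by 2; eliminate column x1 from the other rows.
Z-row update in column w2: 0 − (-8)·(1/2) = 4.

4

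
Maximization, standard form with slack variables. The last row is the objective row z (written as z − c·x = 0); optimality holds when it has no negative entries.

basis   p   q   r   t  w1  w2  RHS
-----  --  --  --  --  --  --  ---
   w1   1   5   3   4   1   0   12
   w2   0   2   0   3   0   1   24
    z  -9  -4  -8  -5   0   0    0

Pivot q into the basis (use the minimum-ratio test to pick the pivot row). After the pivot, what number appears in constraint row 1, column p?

1/5

Ratio test on column q — row 1: 12/5 = 12/5; row 2: 24/2 = 12. Minimum is 12/5 at row 1 (w1 leaves); pivot element 5.
Divide row 1 by 5; eliminate column q from the other rows.
In the new row 1, the p entry is the old entry divided by the pivot: 1/5 = 1/5.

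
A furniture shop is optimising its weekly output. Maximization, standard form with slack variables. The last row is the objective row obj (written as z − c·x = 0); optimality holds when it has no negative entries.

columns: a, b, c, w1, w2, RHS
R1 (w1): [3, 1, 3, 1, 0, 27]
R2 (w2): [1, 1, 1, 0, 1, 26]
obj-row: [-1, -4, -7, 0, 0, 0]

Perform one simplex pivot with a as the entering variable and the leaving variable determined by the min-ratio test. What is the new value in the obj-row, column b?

-11/3

Ratio test on column a — row 1: 27/3 = 9; row 2: 26/1 = 26. Minimum is 9 at row 1 (w1 leaves); pivot element 3.
Divide row 1 by 3; eliminate column a from the other rows.
obj-row update in column b: -4 − (-1)·(1/3) = -11/3.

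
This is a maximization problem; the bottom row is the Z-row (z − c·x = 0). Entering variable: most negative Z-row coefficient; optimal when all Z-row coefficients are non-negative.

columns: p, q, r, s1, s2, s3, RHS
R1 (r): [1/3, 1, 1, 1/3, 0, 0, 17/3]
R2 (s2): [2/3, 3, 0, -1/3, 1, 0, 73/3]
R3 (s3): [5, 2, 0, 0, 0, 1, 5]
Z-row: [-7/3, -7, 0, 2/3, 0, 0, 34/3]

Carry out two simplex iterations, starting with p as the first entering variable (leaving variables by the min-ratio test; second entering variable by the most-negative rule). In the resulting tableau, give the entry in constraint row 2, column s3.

-3/2

Ratio test on column p — row 1: (17/3)/(1/3) = 17; row 2: (73/3)/(2/3) = 73/2; row 3: 5/5 = 1. Minimum is 1 at row 3 (s3 leaves); pivot element 5.
Divide row 3 by 5; eliminate column p from the other rows.
Second iteration: most negative Z-row entry is -91/15 in column q, so q enters.
Ratio test on column q — row 1: (16/3)/(13/15) = 80/13; row 2: (71/3)/(41/15) = 355/41; row 3: 1/(2/5) = 5/2. Minimum is 5/2 at row 3 (p leaves); pivot element 2/5.
Divide row 3 by 2/5; eliminate column q from the other rows.
After both pivots, the entry at constraint row 2, column s3 is -3/2.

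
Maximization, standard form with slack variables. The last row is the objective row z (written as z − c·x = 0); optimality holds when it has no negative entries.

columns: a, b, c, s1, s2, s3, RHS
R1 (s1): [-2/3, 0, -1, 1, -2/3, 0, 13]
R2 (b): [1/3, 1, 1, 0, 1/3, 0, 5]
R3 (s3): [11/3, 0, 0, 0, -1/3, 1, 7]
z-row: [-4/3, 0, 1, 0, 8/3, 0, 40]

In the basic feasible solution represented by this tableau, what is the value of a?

a is not in the basis, so in the current basic feasible solution a = 0.

0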